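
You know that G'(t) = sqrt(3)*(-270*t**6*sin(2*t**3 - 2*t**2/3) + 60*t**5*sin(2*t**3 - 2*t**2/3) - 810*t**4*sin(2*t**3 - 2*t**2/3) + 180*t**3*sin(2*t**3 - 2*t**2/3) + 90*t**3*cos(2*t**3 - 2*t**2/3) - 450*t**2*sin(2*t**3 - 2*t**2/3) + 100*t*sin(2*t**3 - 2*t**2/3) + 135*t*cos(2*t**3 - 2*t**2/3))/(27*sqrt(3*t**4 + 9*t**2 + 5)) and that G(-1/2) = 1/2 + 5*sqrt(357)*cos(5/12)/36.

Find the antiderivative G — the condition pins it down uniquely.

G(t) = 5*sqrt(t**4 + 3*t**2 + 5/3)*cos(2*t**3 - 2*t**2/3)/3 + 1/2

G'(t) has the shape u'v + uv' for u = 5*sqrt(t**4 + 3*t**2 + 5/3)/3 and v = cos(2*t**3 - 2*t**2/3) — it is the derivative of the product u*v.
A general antiderivative is 5*sqrt(t**4 + 3*t**2 + 5/3)*cos(2*t**3 - 2*t**2/3)/3 + C.
The condition gives C = 1/2 + 5*sqrt(357)*cos(5/12)/36 - (5*sqrt(357)*cos(5/12)/36) = 1/2.
So G(t) = 5*sqrt(t**4 + 3*t**2 + 5/3)*cos(2*t**3 - 2*t**2/3)/3 + 1/2.
Check: d/dt[5*sqrt(t**4 + 3*t**2 + 5/3)*cos(2*t**3 - 2*t**2/3)/3 + 1/2] = sqrt(3)*(-270*t**6*sin(2*t**3 - 2*t**2/3) + 60*t**5*sin(2*t**3 - 2*t**2/3) - 810*t**4*sin(2*t**3 - 2*t**2/3) + 180*t**3*sin(2*t**3 - 2*t**2/3) + 90*t**3*cos(2*t**3 - 2*t**2/3) - 450*t**2*sin(2*t**3 - 2*t**2/3) + 100*t*sin(2*t**3 - 2*t**2/3) + 135*t*cos(2*t**3 - 2*t**2/3))/(27*sqrt(3*t**4 + 9*t**2 + 5)) = G'(t).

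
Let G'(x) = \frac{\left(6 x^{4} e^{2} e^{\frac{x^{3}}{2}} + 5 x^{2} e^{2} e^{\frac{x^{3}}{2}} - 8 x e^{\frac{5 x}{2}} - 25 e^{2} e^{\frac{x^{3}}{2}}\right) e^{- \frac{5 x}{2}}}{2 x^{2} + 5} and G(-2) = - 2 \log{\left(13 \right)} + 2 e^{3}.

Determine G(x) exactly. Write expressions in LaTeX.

G(x) = 2 \left(e^{\frac{x^{3}}{2} - \frac{5 x}{2} + 2} - \log{\left(2 x^{2} + 5 \right)}\right)

Whatever form G(x) takes, its d/dx must return the stated G'(x).
A general antiderivative is 2 e^{\frac{x^{3}}{2} - \frac{5 x}{2} + 2} - 2 \log{\left(2 x^{2} + 5 \right)} + C.
The condition gives C = - 2 \log{\left(13 \right)} + 2 e^{3} - (- 2 \log{\left(13 \right)} + 2 e^{3}) = 0.
So G(x) = 2 \left(e^{\frac{x^{3}}{2} - \frac{5 x}{2} + 2} - \log{\left(2 x^{2} + 5 \right)}\right).
Check: d/dx[2 \left(e^{\frac{x^{3}}{2} - \frac{5 x}{2} + 2} - \log{\left(2 x^{2} + 5 \right)}\right)] = \frac{6 x^{4} e^{2} e^{- \frac{5 x}{2}} e^{\frac{x^{3}}{2}} + 5 x^{2} e^{2} e^{- \frac{5 x}{2}} e^{\frac{x^{3}}{2}} - 8 x - 25 e^{2} e^{- \frac{5 x}{2}} e^{\frac{x^{3}}{2}}}{2 x^{2} + 5}, which equals G'(x).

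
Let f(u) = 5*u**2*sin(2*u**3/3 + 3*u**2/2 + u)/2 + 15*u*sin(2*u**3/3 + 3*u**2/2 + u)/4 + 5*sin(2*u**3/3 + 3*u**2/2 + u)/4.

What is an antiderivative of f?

The substitution w = 2*u**3/3 + 3*u**2/2 + u works: f is exactly (dF/dw)*(dw/du) for that inner function.
Check: d/du[-5*cos(2*u**3/3 + 3*u**2/2 + u)/4] = 5*u**2*sin(2*u**3/3 + 3*u**2/2 + u)/2 + 15*u*sin(2*u**3/3 + 3*u**2/2 + u)/4 + 5*sin(2*u**3/3 + 3*u**2/2 + u)/4 = f(u).

An antiderivative is F(u) = -5*cos(2*u**3/3 + 3*u**2/2 + u)/4.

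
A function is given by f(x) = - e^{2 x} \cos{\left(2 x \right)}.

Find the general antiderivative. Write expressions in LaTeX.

F(x) = - \frac{\left(\sin{\left(2 x \right)} + \cos{\left(2 x \right)}\right) e^{2 x}}{4} + C

A candidate is checked by its d/dx: the result must match f(x).
Check: d/dx[- \frac{\left(\sin{\left(2 x \right)} + \cos{\left(2 x \right)}\right) e^{2 x}}{4}] = - e^{2 x} \cos{\left(2 x \right)} = f(x).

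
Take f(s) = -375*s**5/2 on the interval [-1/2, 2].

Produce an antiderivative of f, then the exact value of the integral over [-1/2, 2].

Antiderivative: F(s) = -125*s**6/4; value = -511875/256

Differentiate the proposed F(s) back; it has to land on f(s) exactly.
F(s) = -125*s**6/4 is an antiderivative of f.
Check: d/ds[-125*s**6/4] = -375*s**5/2 = f(s).
F(2) = -2000; F(-1/2) = -125/256.
Integral = F(2) - F(-1/2) = -511875/256.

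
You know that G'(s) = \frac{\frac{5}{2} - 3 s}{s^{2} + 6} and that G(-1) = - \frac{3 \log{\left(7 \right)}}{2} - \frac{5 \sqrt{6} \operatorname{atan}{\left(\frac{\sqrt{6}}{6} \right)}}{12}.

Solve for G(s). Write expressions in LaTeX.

Whatever form G(s) takes, its d/ds must return the stated G'(s).
A general antiderivative is - \frac{3 \log{\left(s^{2} + 6 \right)}}{2} + \frac{5 \sqrt{6} \operatorname{atan}{\left(\frac{\sqrt{6} s}{6} \right)}}{12} + C.
The condition gives C = - \frac{3 \log{\left(7 \right)}}{2} - \frac{5 \sqrt{6} \operatorname{atan}{\left(\frac{\sqrt{6}}{6} \right)}}{12} - (- \frac{3 \log{\left(7 \right)}}{2} - \frac{5 \sqrt{6} \operatorname{atan}{\left(\frac{\sqrt{6}}{6} \right)}}{12}) = 0.
So G(s) = \frac{- 18 \log{\left(s^{2} + 6 \right)} + 5 \sqrt{6} \operatorname{atan}{\left(\frac{\sqrt{6} s}{6} \right)}}{12}.
Check: d/ds[\frac{- 18 \log{\left(s^{2} + 6 \right)} + 5 \sqrt{6} \operatorname{atan}{\left(\frac{\sqrt{6} s}{6} \right)}}{12}] = \frac{5 - 6 s}{2 s^{2} + 12}, which equals G'(s).

G(s) = \frac{- 18 \log{\left(s^{2} + 6 \right)} + 5 \sqrt{6} \operatorname{atan}{\left(\frac{\sqrt{6} s}{6} \right)}}{12}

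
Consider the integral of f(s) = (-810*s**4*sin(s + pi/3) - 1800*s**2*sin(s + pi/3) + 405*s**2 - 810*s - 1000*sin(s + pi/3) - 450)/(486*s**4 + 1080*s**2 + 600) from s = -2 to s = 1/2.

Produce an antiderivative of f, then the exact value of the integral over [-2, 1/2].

A first test for any F(s): its s-derivative must equal f(s) identically.
F(s) = (90*s**2*cos(s + pi/3) - 45*s + 100*cos(s + pi/3) + 45)/(54*s**2 + 60) is an antiderivative of f.
Check: d/ds[(90*s**2*cos(s + pi/3) - 45*s + 100*cos(s + pi/3) + 45)/(54*s**2 + 60)] = (-810*s**4*sin(s + pi/3) - 1800*s**2*sin(s + pi/3) + 405*s**2 - 810*s - 1000*sin(s + pi/3) - 450)/(486*s**4 + 1080*s**2 + 600) = f(s).
F(1/2) = 5*cos(1/2 + pi/3)/3 + 15/49; F(-2) = 45/92 + 5*sin(pi/6 + 2)/3.
Integral = F(1/2) - F(-2) = -5*sin(pi/6 + 2)/3 - 825/4508 + 5*cos(1/2 + pi/3)/3.

Antiderivative: F(s) = (90*s**2*cos(s + pi/3) - 45*s + 100*cos(s + pi/3) + 45)/(54*s**2 + 60); value = -5*sin(pi/6 + 2)/3 - 825/4508 + 5*cos(1/2 + pi/3)/3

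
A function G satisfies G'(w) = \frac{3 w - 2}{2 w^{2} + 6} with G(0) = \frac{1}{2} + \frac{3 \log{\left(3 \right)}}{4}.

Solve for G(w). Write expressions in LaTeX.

G(w) = \frac{3 \log{\left(w^{2} + 3 \right)}}{4} - \frac{\sqrt{3} \operatorname{atan}{\left(\frac{\sqrt{3} w}{3} \right)}}{3} + \frac{1}{2}

Whatever form G(w) takes, its d/dw must return the stated G'(w).
A general antiderivative is \frac{3 \log{\left(w^{2} + 3 \right)}}{4} - \frac{\sqrt{3} \operatorname{atan}{\left(\frac{\sqrt{3} w}{3} \right)}}{3} + C.
The condition gives C = \frac{1}{2} + \frac{3 \log{\left(3 \right)}}{4} - (\frac{3 \log{\left(3 \right)}}{4}) = \frac{1}{2}.
So G(w) = \frac{3 \log{\left(w^{2} + 3 \right)}}{4} - \frac{\sqrt{3} \operatorname{atan}{\left(\frac{\sqrt{3} w}{3} \right)}}{3} + \frac{1}{2}.
Check: d/dw[\frac{3 \log{\left(w^{2} + 3 \right)}}{4} - \frac{\sqrt{3} \operatorname{atan}{\left(\frac{\sqrt{3} w}{3} \right)}}{3} + \frac{1}{2}] = \frac{3 w - 2}{2 w^{2} + 6} = G'(w).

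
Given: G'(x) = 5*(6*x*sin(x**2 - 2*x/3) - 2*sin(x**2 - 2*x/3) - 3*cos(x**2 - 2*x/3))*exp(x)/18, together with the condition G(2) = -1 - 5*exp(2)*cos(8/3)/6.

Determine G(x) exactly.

Recognize the product-rule pattern: G'(x) = u'v + uv' with u = -5*cos(x**2 - 2*x/3)/6, v = exp(x), so integration by parts undoes it.
A general antiderivative is -5*exp(x)*cos(x**2 - 2*x/3)/6 + C.
The condition gives C = -1 - 5*exp(2)*cos(8/3)/6 - (-5*exp(2)*cos(8/3)/6) = -1.
So G(x) = -(5*exp(x)*cos(x**2 - 2*x/3) + 6)/6.
Check: d/dx[-(5*exp(x)*cos(x**2 - 2*x/3) + 6)/6] = 5*x*exp(x)*sin(x**2 - 2*x/3)/3 - 5*exp(x)*sin(x**2 - 2*x/3)/9 - 5*exp(x)*cos(x**2 - 2*x/3)/6, which equals G'(x).

G(x) = -(5*exp(x)*cos(x**2 - 2*x/3) + 6)/6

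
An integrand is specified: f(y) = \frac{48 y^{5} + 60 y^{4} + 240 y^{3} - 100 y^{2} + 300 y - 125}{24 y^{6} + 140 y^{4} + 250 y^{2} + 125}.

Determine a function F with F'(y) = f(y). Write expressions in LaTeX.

An antiderivative is F(y) = \frac{2 y^{2} \log{\left(2 y^{2} + \frac{5}{3} \right)} - 5 y + 5 \log{\left(2 y^{2} + \frac{5}{3} \right)}}{2 y^{2} + 5}.

A candidate is checked by its d/dy: the result must match f(y).
Check: d/dy[\frac{2 y^{2} \log{\left(2 y^{2} + \frac{5}{3} \right)} - 5 y + 5 \log{\left(2 y^{2} + \frac{5}{3} \right)}}{2 y^{2} + 5}] = \frac{48 y^{5} + 60 y^{4} + 240 y^{3} - 100 y^{2} + 300 y - 125}{24 y^{6} + 140 y^{4} + 250 y^{2} + 125} = f(y).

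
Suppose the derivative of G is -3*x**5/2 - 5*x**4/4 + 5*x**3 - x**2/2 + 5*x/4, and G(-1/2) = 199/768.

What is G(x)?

G(x) = -x**6/4 - x**5/4 + 5*x**4/4 - x**3/6 + 5*x**2/8

Integrate term by term and add the pieces.
A general antiderivative is -x**6/4 - x**5/4 + 5*x**4/4 - x**3/6 + 5*x**2/8 + C.
The condition gives C = 199/768 - (199/768) = 0.
So G(x) = -x**6/4 - x**5/4 + 5*x**4/4 - x**3/6 + 5*x**2/8.
Check: d/dx[-x**6/4 - x**5/4 + 5*x**4/4 - x**3/6 + 5*x**2/8] = -3*x**5/2 - 5*x**4/4 + 5*x**3 - x**2/2 + 5*x/4 = G'(x).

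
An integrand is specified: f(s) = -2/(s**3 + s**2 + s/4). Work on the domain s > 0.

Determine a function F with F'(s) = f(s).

An antiderivative is F(s) = (-16*s*log(s) + 16*s*log(s + 1/2) - 8*log(s) + 8*log(s + 1/2) - 8)/(2*s + 1).

Factor the denominator (s*(2*s + 1)**2) and decompose: f = 16/(2*s + 1) + 16/(2*s + 1)**2 - 8/s; each piece integrates to a log, atan, or power term.
Check: d/ds[(-16*s*log(s) + 16*s*log(s + 1/2) - 8*log(s) + 8*log(s + 1/2) - 8)/(2*s + 1)] = -8/(4*s**3 + 4*s**2 + s), which equals f(s).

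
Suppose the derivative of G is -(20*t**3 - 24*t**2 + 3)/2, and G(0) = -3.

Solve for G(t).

Check a candidate G(t) by differentiating: d/dt[G] must match the given G'(t).
A general antiderivative is -5*t**4/2 + 4*t**3 - 3*t/2 - 2 + C.
The condition gives C = -3 - (-2) = -1.
So G(t) = -5*t**4/2 + 4*t**3 - 3*t/2 - 3.
Check: d/dt[-5*t**4/2 + 4*t**3 - 3*t/2 - 3] = -10*t**3 + 12*t**2 - 3/2, which equals G'(t).

G(t) = -5*t**4/2 + 4*t**3 - 3*t/2 - 3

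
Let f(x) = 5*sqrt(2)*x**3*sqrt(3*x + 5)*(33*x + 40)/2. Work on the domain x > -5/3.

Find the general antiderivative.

F(x) = 5*sqrt(2)*x**4*(3*x + 5)**(3/2) + C

f has the shape u'v + uv' for u = 20*x**4 and v = (3*x/2 + 5/2)**(3/2) — it is the derivative of the product u*v.
Check: d/dx[5*sqrt(2)*x**4*(3*x + 5)**(3/2)] = 165*sqrt(2)*x**4*sqrt(3*x + 5)/2 + 100*sqrt(2)*x**3*sqrt(3*x + 5), which equals f(x).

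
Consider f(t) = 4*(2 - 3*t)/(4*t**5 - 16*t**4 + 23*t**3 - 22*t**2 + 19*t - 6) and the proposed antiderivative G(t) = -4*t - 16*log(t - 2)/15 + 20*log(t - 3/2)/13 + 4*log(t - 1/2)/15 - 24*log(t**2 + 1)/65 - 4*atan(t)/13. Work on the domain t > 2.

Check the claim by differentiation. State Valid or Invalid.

Invalid: d/dt[G] - f = -4, which is not 0.

d/dt[G] = (-16*t**5 + 64*t**4 - 92*t**3 + 88*t**2 - 88*t + 32)/(4*t**5 - 16*t**4 + 23*t**3 - 22*t**2 + 19*t - 6)
d/dt[G] - f(t) = -4 != 0.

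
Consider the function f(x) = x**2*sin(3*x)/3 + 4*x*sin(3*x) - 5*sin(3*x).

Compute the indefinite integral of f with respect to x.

Integrate term by term and add the pieces.
Check: d/dx[-x**2*cos(3*x)/9 + 2*x*sin(3*x)/27 - 4*x*cos(3*x)/3 + 4*sin(3*x)/9 + 137*cos(3*x)/81] = x**2*sin(3*x)/3 + 4*x*sin(3*x) - 5*sin(3*x) = f(x).

F(x) = -x**2*cos(3*x)/9 + 2*x*sin(3*x)/27 - 4*x*cos(3*x)/3 + 4*sin(3*x)/9 + 137*cos(3*x)/81 + C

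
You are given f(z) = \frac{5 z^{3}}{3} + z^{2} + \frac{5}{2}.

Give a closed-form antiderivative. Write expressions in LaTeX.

An antiderivative is F(z) = \frac{z \left(5 z^{3} + 4 z^{2} + 30\right)}{12}.

The integrand splits into summands that can be handled one at a time.
Check: d/dz[\frac{z \left(5 z^{3} + 4 z^{2} + 30\right)}{12}] = \frac{5 z^{3}}{3} + z^{2} + \frac{5}{2} = f(z).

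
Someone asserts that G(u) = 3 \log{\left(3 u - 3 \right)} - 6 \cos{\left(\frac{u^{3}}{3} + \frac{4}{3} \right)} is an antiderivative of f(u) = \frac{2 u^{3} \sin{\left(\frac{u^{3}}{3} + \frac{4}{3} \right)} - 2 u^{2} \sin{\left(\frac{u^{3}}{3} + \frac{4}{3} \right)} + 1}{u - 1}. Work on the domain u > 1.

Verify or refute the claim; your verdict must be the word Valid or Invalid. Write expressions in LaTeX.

d/du[G] = \frac{6 u^{3} \sin{\left(\frac{u^{3}}{3} + \frac{4}{3} \right)} - 6 u^{2} \sin{\left(\frac{u^{3}}{3} + \frac{4}{3} \right)} + 3}{u - 1}
d/du[G] - f(u) = \frac{4 u^{3} \sin{\left(\frac{u^{3}}{3} + \frac{4}{3} \right)} - 4 u^{2} \sin{\left(\frac{u^{3}}{3} + \frac{4}{3} \right)} + 2}{u - 1} != 0.

Invalid: d/du[G] - f = \frac{4 u^{3} \sin{\left(\frac{u^{3}}{3} + \frac{4}{3} \right)} - 4 u^{2} \sin{\left(\frac{u^{3}}{3} + \frac{4}{3} \right)} + 2}{u - 1}, which is not 0.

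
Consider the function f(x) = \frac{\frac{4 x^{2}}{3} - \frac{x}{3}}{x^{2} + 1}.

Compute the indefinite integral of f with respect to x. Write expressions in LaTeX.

Any candidate F(x) must reproduce f(x) exactly when differentiated.
Check: d/dx[\frac{4 x}{3} - \frac{\log{\left(x^{2} + 1 \right)}}{6} - \frac{4 \operatorname{atan}{\left(x \right)}}{3}] = \frac{4 x^{2} - x}{3 x^{2} + 3}, which equals f(x).

F(x) = \frac{4 x}{3} - \frac{\log{\left(x^{2} + 1 \right)}}{6} - \frac{4 \operatorname{atan}{\left(x \right)}}{3} + C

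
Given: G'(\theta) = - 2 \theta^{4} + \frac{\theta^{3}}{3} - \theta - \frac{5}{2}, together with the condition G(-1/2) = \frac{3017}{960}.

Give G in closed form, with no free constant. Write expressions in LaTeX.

Integrate term by term and add the pieces.
A general antiderivative is - \frac{2 \theta^{5}}{5} + \frac{\theta^{4}}{12} - \frac{\theta^{2}}{2} - \frac{5 \theta}{2} + C.
The condition gives C = \frac{3017}{960} - (\frac{1097}{960}) = 2.
So G(\theta) = - \frac{2 \theta^{5}}{5} + \frac{\theta^{4}}{12} - \frac{\theta^{2}}{2} - \frac{5 \theta}{2} + 2.
Check: d/d\theta[- \frac{2 \theta^{5}}{5} + \frac{\theta^{4}}{12} - \frac{\theta^{2}}{2} - \frac{5 \theta}{2} + 2] = - 2 \theta^{4} + \frac{\theta^{3}}{3} - \theta - \frac{5}{2} = G'(\theta).

G(\theta) = - \frac{2 \theta^{5}}{5} + \frac{\theta^{4}}{12} - \frac{\theta^{2}}{2} - \frac{5 \theta}{2} + 2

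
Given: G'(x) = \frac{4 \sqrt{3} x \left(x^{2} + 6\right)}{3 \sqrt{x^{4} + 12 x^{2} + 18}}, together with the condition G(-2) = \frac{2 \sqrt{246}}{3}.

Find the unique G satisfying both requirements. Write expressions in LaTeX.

G(x) = \frac{2 \sqrt{3} \sqrt{x^{4} + 12 x^{2} + 18}}{3}

G'(x) matches the chain-rule pattern g'(h)*h' with inner function h(x) = \frac{x^{4}}{3} + 4 x^{2} + 6; substituting u = h(x) collapses the integral.
A general antiderivative is 2 \sqrt{\frac{x^{4}}{3} + 4 x^{2} + 6} + C.
The condition gives C = \frac{2 \sqrt{246}}{3} - (\frac{2 \sqrt{246}}{3}) = 0.
So G(x) = \frac{2 \sqrt{3} \sqrt{x^{4} + 12 x^{2} + 18}}{3}.
Check: d/dx[\frac{2 \sqrt{3} \sqrt{x^{4} + 12 x^{2} + 18}}{3}] = \frac{4 \sqrt{3} x^{3} + 24 \sqrt{3} x}{3 \sqrt{x^{4} + 12 x^{2} + 18}}, which equals G'(x).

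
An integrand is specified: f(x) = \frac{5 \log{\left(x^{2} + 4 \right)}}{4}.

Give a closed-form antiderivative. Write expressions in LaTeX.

A first test for any F(x): its x-derivative must equal f(x) identically.
Check: d/dx[\frac{5 \left(x \log{\left(x^{2} + 4 \right)} - 2 x + 4 \operatorname{atan}{\left(\frac{x}{2} \right)}\right)}{4}] = \frac{5 \log{\left(x^{2} + 4 \right)}}{4} = f(x).

An antiderivative is F(x) = \frac{5 \left(x \log{\left(x^{2} + 4 \right)} - 2 x + 4 \operatorname{atan}{\left(\frac{x}{2} \right)}\right)}{4}.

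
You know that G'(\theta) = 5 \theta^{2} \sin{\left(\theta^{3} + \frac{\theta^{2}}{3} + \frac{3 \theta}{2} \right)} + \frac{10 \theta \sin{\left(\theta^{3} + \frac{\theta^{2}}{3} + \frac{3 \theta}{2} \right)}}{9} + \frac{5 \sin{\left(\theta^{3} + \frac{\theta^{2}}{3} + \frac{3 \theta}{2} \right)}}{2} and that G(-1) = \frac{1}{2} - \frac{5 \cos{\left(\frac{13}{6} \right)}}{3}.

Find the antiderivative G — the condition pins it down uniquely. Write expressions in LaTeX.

The substitution u = \theta^{3} + \frac{\theta^{2}}{3} + \frac{3 \theta}{2} works: G'(\theta) is exactly (dG/du)*(du/d\theta) for that inner function.
A general antiderivative is - \frac{5 \cos{\left(\theta^{3} + \frac{\theta^{2}}{3} + \frac{3 \theta}{2} \right)}}{3} + C.
The condition gives C = \frac{1}{2} - \frac{5 \cos{\left(\frac{13}{6} \right)}}{3} - (- \frac{5 \cos{\left(\frac{13}{6} \right)}}{3}) = \frac{1}{2}.
So G(\theta) = \frac{3 - 10 \cos{\left(\theta^{3} + \frac{\theta^{2}}{3} + \frac{3 \theta}{2} \right)}}{6}.
Check: d/d\theta[\frac{3 - 10 \cos{\left(\theta^{3} + \frac{\theta^{2}}{3} + \frac{3 \theta}{2} \right)}}{6}] = 5 \theta^{2} \sin{\left(\theta^{3} + \frac{\theta^{2}}{3} + \frac{3 \theta}{2} \right)} + \frac{10 \theta \sin{\left(\theta^{3} + \frac{\theta^{2}}{3} + \frac{3 \theta}{2} \right)}}{9} + \frac{5 \sin{\left(\theta^{3} + \frac{\theta^{2}}{3} + \frac{3 \theta}{2} \right)}}{2} = G'(\theta).

G(\theta) = \frac{3 - 10 \cos{\left(\theta^{3} + \frac{\theta^{2}}{3} + \frac{3 \theta}{2} \right)}}{6}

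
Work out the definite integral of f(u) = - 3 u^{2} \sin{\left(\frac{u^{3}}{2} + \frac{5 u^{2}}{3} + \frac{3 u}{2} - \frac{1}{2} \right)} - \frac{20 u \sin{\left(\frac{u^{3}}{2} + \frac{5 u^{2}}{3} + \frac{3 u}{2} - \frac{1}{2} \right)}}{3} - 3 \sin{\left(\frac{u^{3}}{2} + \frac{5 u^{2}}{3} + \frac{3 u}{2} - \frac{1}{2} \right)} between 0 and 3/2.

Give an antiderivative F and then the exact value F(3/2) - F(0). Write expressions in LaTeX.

f matches the chain-rule pattern g'(h)*h' with inner function h(u) = \frac{u^{3}}{2} + \frac{5 u^{2}}{3} + \frac{3 u}{2} - \frac{1}{2}; substituting w = h(u) collapses the integral.
F(u) = 2 \cos{\left(\frac{u^{3}}{2} + \frac{5 u^{2}}{3} + \frac{3 u}{2} - \frac{1}{2} \right)} is an antiderivative of f.
Check: d/du[2 \cos{\left(\frac{u^{3}}{2} + \frac{5 u^{2}}{3} + \frac{3 u}{2} - \frac{1}{2} \right)}] = - 3 u^{2} \sin{\left(\frac{u^{3}}{2} + \frac{5 u^{2}}{3} + \frac{3 u}{2} - \frac{1}{2} \right)} - \frac{20 u \sin{\left(\frac{u^{3}}{2} + \frac{5 u^{2}}{3} + \frac{3 u}{2} - \frac{1}{2} \right)}}{3} - 3 \sin{\left(\frac{u^{3}}{2} + \frac{5 u^{2}}{3} + \frac{3 u}{2} - \frac{1}{2} \right)} = f(u).
F(3/2) = 2 \cos{\left(\frac{115}{16} \right)}; F(0) = 2 \cos{\left(\frac{1}{2} \right)}.
Integral = F(3/2) - F(0) = - 2 \cos{\left(\frac{1}{2} \right)} + 2 \cos{\left(\frac{115}{16} \right)}.

Antiderivative: F(u) = 2 \cos{\left(\frac{u^{3}}{2} + \frac{5 u^{2}}{3} + \frac{3 u}{2} - \frac{1}{2} \right)}; value = - 2 \cos{\left(\frac{1}{2} \right)} + 2 \cos{\left(\frac{115}{16} \right)}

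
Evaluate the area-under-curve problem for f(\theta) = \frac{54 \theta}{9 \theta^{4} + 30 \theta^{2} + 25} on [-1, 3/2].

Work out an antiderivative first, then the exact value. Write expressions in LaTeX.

f matches the chain-rule pattern g'(h)*h' with inner function h(\theta) = \theta^{2} + \frac{5}{3}; substituting u = h(\theta) collapses the integral.
F(\theta) = - \frac{3}{\theta^{2} + \frac{5}{3}} is an antiderivative of f.
Check: d/d\theta[- \frac{3}{\theta^{2} + \frac{5}{3}}] = \frac{54 \theta}{9 \theta^{4} + 30 \theta^{2} + 25} = f(\theta).
F(3/2) = - \frac{36}{47}; F(-1) = - \frac{9}{8}.
Integral = F(3/2) - F(-1) = \frac{135}{376}.

Antiderivative: F(\theta) = - \frac{3}{\theta^{2} + \frac{5}{3}}; value = \frac{135}{376}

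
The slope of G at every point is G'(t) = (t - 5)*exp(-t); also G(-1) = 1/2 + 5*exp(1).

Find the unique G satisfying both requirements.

G(t) = (-2*t + exp(t) + 8)*exp(-t)/2

Recognize the product-rule pattern: G'(t) = u'v + uv' with u = 4 - t, v = exp(-t), so integration by parts undoes it.
A general antiderivative is (4 - t)*exp(-t) + C.
The condition gives C = 1/2 + 5*exp(1) - (5*exp(1)) = 1/2.
So G(t) = (-2*t + exp(t) + 8)*exp(-t)/2.
Check: d/dt[(-2*t + exp(t) + 8)*exp(-t)/2] = (t - 5)*exp(-t) = G'(t).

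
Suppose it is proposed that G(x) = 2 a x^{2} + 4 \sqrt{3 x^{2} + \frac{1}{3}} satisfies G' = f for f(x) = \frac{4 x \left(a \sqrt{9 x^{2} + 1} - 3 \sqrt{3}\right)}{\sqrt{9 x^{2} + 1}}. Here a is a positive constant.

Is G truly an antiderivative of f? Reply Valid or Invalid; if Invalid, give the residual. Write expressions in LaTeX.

d/dx[G] = \frac{4 a x \sqrt{9 x^{2} + 1} + 12 \sqrt{3} x}{\sqrt{9 x^{2} + 1}}
d/dx[G] - f(x) = \frac{24 \sqrt{3} x}{\sqrt{9 x^{2} + 1}} != 0.

Invalid: d/dx[G] - f = \frac{24 \sqrt{3} x}{\sqrt{9 x^{2} + 1}}, which is not 0.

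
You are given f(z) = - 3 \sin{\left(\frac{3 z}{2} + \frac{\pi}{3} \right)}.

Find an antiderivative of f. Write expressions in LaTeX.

An antiderivative is F(z) = 2 \cos{\left(\frac{3 z}{2} + \frac{\pi}{3} \right)}.

A first test for any F(z): its z-derivative must equal f(z) identically.
Check: d/dz[2 \cos{\left(\frac{3 z}{2} + \frac{\pi}{3} \right)}] = - 3 \sin{\left(\frac{3 z}{2} + \frac{\pi}{3} \right)} = f(z).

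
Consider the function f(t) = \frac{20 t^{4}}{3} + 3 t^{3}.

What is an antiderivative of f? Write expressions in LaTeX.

The integrand splits into summands that can be handled one at a time.
Check: d/dt[\frac{t^{4} \left(16 t + 9\right)}{12}] = \frac{20 t^{4}}{3} + 3 t^{3} = f(t).

An antiderivative is F(t) = \frac{t^{4} \left(16 t + 9\right)}{12}.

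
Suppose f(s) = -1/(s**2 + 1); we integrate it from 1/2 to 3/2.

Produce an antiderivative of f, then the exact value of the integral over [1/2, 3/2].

Antiderivative: F(s) = -atan(s); value = -atan(3/2) + atan(1/2)

Since d/ds undoes antidifferentiation here, F'(s) = f(s) is required of F(s).
F(s) = -atan(s) is an antiderivative of f.
Check: d/ds[-atan(s)] = -1/(s**2 + 1) = f(s).
F(3/2) = -atan(3/2); F(1/2) = -atan(1/2).
Integral = F(3/2) - F(1/2) = -atan(3/2) + atan(1/2).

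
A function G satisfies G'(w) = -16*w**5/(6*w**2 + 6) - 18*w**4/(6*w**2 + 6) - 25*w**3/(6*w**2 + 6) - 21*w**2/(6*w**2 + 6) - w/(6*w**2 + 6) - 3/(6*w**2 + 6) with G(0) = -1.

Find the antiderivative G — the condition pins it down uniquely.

The integrand splits into summands that can be handled one at a time.
A general antiderivative is -2*w**4/3 - w**3 - 3*w**2/4 - w/2 + 2*log(w**2 + 1)/3 - 2 + C.
The condition gives C = -1 - (-2) = 1.
So G(w) = -2*w**4/3 - w**3 - 3*w**2/4 - w/2 + 2*log(w**2 + 1)/3 - 1.
Check: d/dw[-2*w**4/3 - w**3 - 3*w**2/4 - w/2 + 2*log(w**2 + 1)/3 - 1] = (-16*w**5 - 18*w**4 - 25*w**3 - 21*w**2 - w - 3)/(6*w**2 + 6), which equals G'(w).

G(w) = -2*w**4/3 - w**3 - 3*w**2/4 - w/2 + 2*log(w**2 + 1)/3 - 1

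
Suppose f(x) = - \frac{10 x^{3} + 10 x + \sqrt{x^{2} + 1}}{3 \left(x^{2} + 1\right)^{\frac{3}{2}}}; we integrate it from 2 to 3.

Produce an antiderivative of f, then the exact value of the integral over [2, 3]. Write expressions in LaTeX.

Differentiate the proposed F(x) back; it has to land on f(x) exactly.
F(x) = - \frac{10 \sqrt{x^{2} + 1} + \operatorname{atan}{\left(x \right)}}{3} is an antiderivative of f.
Check: d/dx[- \frac{10 \sqrt{x^{2} + 1} + \operatorname{atan}{\left(x \right)}}{3}] = \frac{- 10 x^{3} - 10 x - \sqrt{x^{2} + 1}}{3 x^{2} \sqrt{x^{2} + 1} + 3 \sqrt{x^{2} + 1}}, which equals f(x).
F(3) = - \frac{10 \sqrt{10}}{3} - \frac{\operatorname{atan}{\left(3 \right)}}{3}; F(2) = - \frac{10 \sqrt{5}}{3} - \frac{\operatorname{atan}{\left(2 \right)}}{3}.
Integral = F(3) - F(2) = - \frac{10 \sqrt{10}}{3} - \frac{\operatorname{atan}{\left(3 \right)}}{3} + \frac{\operatorname{atan}{\left(2 \right)}}{3} + \frac{10 \sqrt{5}}{3}.

Antiderivative: F(x) = - \frac{10 \sqrt{x^{2} + 1} + \operatorname{atan}{\left(x \right)}}{3}; value = - \frac{10 \sqrt{10}}{3} - \frac{\operatorname{atan}{\left(3 \right)}}{3} + \frac{\operatorname{atan}{\left(2 \right)}}{3} + \frac{10 \sqrt{5}}{3}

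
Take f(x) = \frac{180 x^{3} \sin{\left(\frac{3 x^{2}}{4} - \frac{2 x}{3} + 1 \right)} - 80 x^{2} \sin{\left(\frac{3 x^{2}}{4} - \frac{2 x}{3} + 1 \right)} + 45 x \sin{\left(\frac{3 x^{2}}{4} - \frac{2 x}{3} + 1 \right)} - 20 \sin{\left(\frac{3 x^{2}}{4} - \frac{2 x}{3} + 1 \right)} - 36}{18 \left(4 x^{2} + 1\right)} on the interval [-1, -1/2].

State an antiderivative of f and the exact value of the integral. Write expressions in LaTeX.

An antiderivative F(x) passes only if d/dx[F] lands on f(x) exactly.
F(x) = \frac{- 5 \cos{\left(\frac{3 x^{2}}{4} - \frac{2 x}{3} + 1 \right)} - 3 \operatorname{atan}{\left(2 x \right)}}{3} is an antiderivative of f.
Check: d/dx[\frac{- 5 \cos{\left(\frac{3 x^{2}}{4} - \frac{2 x}{3} + 1 \right)} - 3 \operatorname{atan}{\left(2 x \right)}}{3}] = \frac{180 x^{3} \sin{\left(\frac{3 x^{2}}{4} - \frac{2 x}{3} + 1 \right)} - 80 x^{2} \sin{\left(\frac{3 x^{2}}{4} - \frac{2 x}{3} + 1 \right)} + 45 x \sin{\left(\frac{3 x^{2}}{4} - \frac{2 x}{3} + 1 \right)} - 20 \sin{\left(\frac{3 x^{2}}{4} - \frac{2 x}{3} + 1 \right)} - 36}{72 x^{2} + 18}, which equals f(x).
F(-1/2) = - \frac{5 \cos{\left(\frac{73}{48} \right)}}{3} + \frac{\pi}{4}; F(-1) = \operatorname{atan}{\left(2 \right)} - \frac{5 \cos{\left(\frac{29}{12} \right)}}{3}.
Integral = F(-1/2) - F(-1) = \frac{5 \cos{\left(\frac{29}{12} \right)}}{3} - \operatorname{atan}{\left(2 \right)} - \frac{5 \cos{\left(\frac{73}{48} \right)}}{3} + \frac{\pi}{4}.

Antiderivative: F(x) = \frac{- 5 \cos{\left(\frac{3 x^{2}}{4} - \frac{2 x}{3} + 1 \right)} - 3 \operatorname{atan}{\left(2 x \right)}}{3}; value = \frac{5 \cos{\left(\frac{29}{12} \right)}}{3} - \operatorname{atan}{\left(2 \right)} - \frac{5 \cos{\left(\frac{73}{48} \right)}}{3} + \frac{\pi}{4}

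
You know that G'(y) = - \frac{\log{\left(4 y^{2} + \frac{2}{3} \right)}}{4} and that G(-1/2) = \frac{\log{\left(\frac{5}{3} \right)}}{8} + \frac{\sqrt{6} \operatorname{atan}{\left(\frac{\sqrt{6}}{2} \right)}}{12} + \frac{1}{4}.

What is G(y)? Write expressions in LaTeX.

G(y) = - \frac{y \log{\left(4 y^{2} + \frac{2}{3} \right)}}{4} + \frac{y}{2} - \frac{\sqrt{6} \operatorname{atan}{\left(\sqrt{6} y \right)}}{12} + \frac{1}{2}

Whatever form G(y) takes, its d/dy must return the stated G'(y).
A general antiderivative is - \frac{y \log{\left(4 y^{2} + \frac{2}{3} \right)}}{4} + \frac{y}{2} - \frac{\sqrt{6} \operatorname{atan}{\left(\sqrt{6} y \right)}}{12} + C.
The condition gives C = \frac{\log{\left(\frac{5}{3} \right)}}{8} + \frac{\sqrt{6} \operatorname{atan}{\left(\frac{\sqrt{6}}{2} \right)}}{12} + \frac{1}{4} - (- \frac{1}{4} + \frac{\log{\left(\frac{5}{3} \right)}}{8} + \frac{\sqrt{6} \operatorname{atan}{\left(\frac{\sqrt{6}}{2} \right)}}{12}) = \frac{1}{2}.
So G(y) = - \frac{y \log{\left(4 y^{2} + \frac{2}{3} \right)}}{4} + \frac{y}{2} - \frac{\sqrt{6} \operatorname{atan}{\left(\sqrt{6} y \right)}}{12} + \frac{1}{2}.
Check: d/dy[- \frac{y \log{\left(4 y^{2} + \frac{2}{3} \right)}}{4} + \frac{y}{2} - \frac{\sqrt{6} \operatorname{atan}{\left(\sqrt{6} y \right)}}{12} + \frac{1}{2}] = - \frac{\log{\left(2 y^{2} + \frac{1}{3} \right)}}{4} - \frac{\log{\left(2 \right)}}{4}, which equals G'(y).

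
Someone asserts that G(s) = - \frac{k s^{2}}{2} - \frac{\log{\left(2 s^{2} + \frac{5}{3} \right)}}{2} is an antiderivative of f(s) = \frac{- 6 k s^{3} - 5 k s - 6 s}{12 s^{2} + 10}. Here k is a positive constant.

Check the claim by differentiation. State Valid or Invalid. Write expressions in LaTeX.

Invalid: d/ds[G] - f = \frac{- 6 k s^{3} - 5 k s - 6 s}{12 s^{2} + 10}, which is not 0.

d/ds[G] = \frac{- 6 k s^{3} - 5 k s - 6 s}{6 s^{2} + 5}
d/ds[G] - f(s) = \frac{- 6 k s^{3} - 5 k s - 6 s}{12 s^{2} + 10} != 0.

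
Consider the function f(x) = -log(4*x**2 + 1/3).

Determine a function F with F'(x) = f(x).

An antiderivative is F(x) = -x*log(4*x**2 + 1/3) + 2*x - sqrt(3)*atan(2*sqrt(3)*x)/3.

Since d/dx undoes antidifferentiation here, F'(x) = f(x) is required of F(x).
Check: d/dx[-x*log(4*x**2 + 1/3) + 2*x - sqrt(3)*atan(2*sqrt(3)*x)/3] = -log(4*x**2 + 1/3) = f(x).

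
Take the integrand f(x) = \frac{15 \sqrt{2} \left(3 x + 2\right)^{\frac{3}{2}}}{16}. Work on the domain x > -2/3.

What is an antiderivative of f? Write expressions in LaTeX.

An antiderivative is F(x) = \frac{\sqrt{2} \left(3 x + 2\right)^{\frac{5}{2}}}{8}.

Differentiate the proposed F(x) back; it has to land on f(x) exactly.
Check: d/dx[\frac{\sqrt{2} \left(3 x + 2\right)^{\frac{5}{2}}}{8}] = \frac{45 \sqrt{2} x \sqrt{3 x + 2}}{16} + \frac{15 \sqrt{2} \sqrt{3 x + 2}}{8}, which equals f(x).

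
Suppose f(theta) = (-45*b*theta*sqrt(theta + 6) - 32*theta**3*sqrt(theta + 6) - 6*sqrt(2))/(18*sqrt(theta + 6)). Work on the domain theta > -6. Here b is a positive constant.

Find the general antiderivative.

Any candidate F(theta) must reproduce f(theta) exactly when differentiated.
Check: d/dtheta[-5*b*theta**2/4 - 4*theta**4/9 - 4*sqrt(theta/2 + 3)/3] = (-45*b*theta*sqrt(theta + 6) - 32*theta**3*sqrt(theta + 6) - 6*sqrt(2))/(18*sqrt(theta + 6)) = f(theta).

F(theta) = -5*b*theta**2/4 - 4*theta**4/9 - 4*sqrt(theta/2 + 3)/3 + C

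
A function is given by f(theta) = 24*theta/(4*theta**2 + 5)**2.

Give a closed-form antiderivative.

f matches the chain-rule pattern g'(h)*h' with inner function h(theta) = 2*theta**2 + 5/2; substituting u = h(theta) collapses the integral.
Check: d/dtheta[-3/(4*theta**2 + 5)] = 24*theta/(16*theta**4 + 40*theta**2 + 25), which equals f(theta).

An antiderivative is F(theta) = -3/(4*theta**2 + 5).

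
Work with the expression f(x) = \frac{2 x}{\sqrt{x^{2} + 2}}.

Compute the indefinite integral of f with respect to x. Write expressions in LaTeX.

F(x) = 2 \sqrt{x^{2} + 2} + C

The substitution u = x^{2} + 2 works: f is exactly (dF/du)*(du/dx) for that inner function.
Check: d/dx[2 \sqrt{x^{2} + 2}] = \frac{2 x}{\sqrt{x^{2} + 2}} = f(x).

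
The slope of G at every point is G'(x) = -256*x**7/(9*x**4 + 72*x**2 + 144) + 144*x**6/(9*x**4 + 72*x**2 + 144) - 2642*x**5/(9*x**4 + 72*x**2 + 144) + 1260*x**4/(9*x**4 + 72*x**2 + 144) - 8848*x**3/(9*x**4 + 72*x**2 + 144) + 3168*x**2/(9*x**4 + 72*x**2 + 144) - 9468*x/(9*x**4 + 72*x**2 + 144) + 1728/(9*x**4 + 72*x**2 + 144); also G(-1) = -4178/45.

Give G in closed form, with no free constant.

The integrand splits into summands that can be handled one at a time.
A general antiderivative is -4*(-4*x**2/3 + x/2 - 3)**2 - 1/(x**2/2 + 2) + C.
The condition gives C = -4178/45 - (-4223/45) = 1.
So G(x) = (-64*x**6 + 48*x**5 - 553*x**4 + 300*x**3 - 1503*x**2 + 432*x - 1278)/(9*x**2 + 36).
Check: d/dx[(-64*x**6 + 48*x**5 - 553*x**4 + 300*x**3 - 1503*x**2 + 432*x - 1278)/(9*x**2 + 36)] = (-256*x**7 + 144*x**6 - 2642*x**5 + 1260*x**4 - 8848*x**3 + 3168*x**2 - 9468*x + 1728)/(9*x**4 + 72*x**2 + 144), which equals G'(x).

G(x) = (-64*x**6 + 48*x**5 - 553*x**4 + 300*x**3 - 1503*x**2 + 432*x - 1278)/(9*x**2 + 36)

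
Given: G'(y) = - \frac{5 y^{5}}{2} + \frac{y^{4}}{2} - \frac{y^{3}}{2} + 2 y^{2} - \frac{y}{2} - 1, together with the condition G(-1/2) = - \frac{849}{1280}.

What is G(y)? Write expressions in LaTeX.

The integrand splits into summands that can be handled one at a time.
A general antiderivative is - \frac{5 y^{6}}{12} + \frac{y^{5}}{10} - \frac{y^{4}}{8} + \frac{2 y^{3}}{3} - \frac{y^{2}}{4} - y + C.
The condition gives C = - \frac{849}{1280} - (\frac{431}{1280}) = -1.
So G(y) = \frac{- 50 y^{6} + 12 y^{5} - 15 y^{4} + 80 y^{3} - 30 y^{2} - 120 y - 120}{120}.
Check: d/dy[\frac{- 50 y^{6} + 12 y^{5} - 15 y^{4} + 80 y^{3} - 30 y^{2} - 120 y - 120}{120}] = - \frac{5 y^{5}}{2} + \frac{y^{4}}{2} - \frac{y^{3}}{2} + 2 y^{2} - \frac{y}{2} - 1 = G'(y).

G(y) = \frac{- 50 y^{6} + 12 y^{5} - 15 y^{4} + 80 y^{3} - 30 y^{2} - 120 y - 120}{120}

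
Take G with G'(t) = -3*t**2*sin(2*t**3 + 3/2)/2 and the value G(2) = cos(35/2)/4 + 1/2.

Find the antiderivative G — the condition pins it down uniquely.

G(t) = cos(2*t**3 + 3/2)/4 + 1/2

G'(t) matches the chain-rule pattern g'(h)*h' with inner function h(t) = 2*t**3 + 3/2; substituting u = h(t) collapses the integral.
A general antiderivative is cos(2*t**3 + 3/2)/4 + C.
The condition gives C = cos(35/2)/4 + 1/2 - (cos(35/2)/4) = 1/2.
So G(t) = cos(2*t**3 + 3/2)/4 + 1/2.
Check: d/dt[cos(2*t**3 + 3/2)/4 + 1/2] = -3*t**2*sin(2*t**3 + 3/2)/2 = G'(t).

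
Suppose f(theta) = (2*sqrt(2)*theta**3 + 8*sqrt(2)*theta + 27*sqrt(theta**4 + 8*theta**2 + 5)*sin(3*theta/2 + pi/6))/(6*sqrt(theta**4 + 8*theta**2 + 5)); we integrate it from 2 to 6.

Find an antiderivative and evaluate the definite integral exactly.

Recover f(theta) by differentiating a candidate F(theta); any mismatch rules it out.
F(theta) = -(-sqrt(2)*sqrt(theta**4 + 8*theta**2 + 5) + 18*cos(3*theta/2 + pi/6))/6 is an antiderivative of f.
Check: d/dtheta[-(-sqrt(2)*sqrt(theta**4 + 8*theta**2 + 5) + 18*cos(3*theta/2 + pi/6))/6] = (2*sqrt(2)*theta**3 + 8*sqrt(2)*theta + 27*sqrt(theta**4 + 8*theta**2 + 5)*sin(3*theta/2 + pi/6))/(6*sqrt(theta**4 + 8*theta**2 + 5)) = f(theta).
F(6) = -3*cos(pi/6 + 9) + sqrt(3178)/6; F(2) = sqrt(106)/6 - 3*cos(pi/6 + 3).
Integral = F(6) - F(2) = 3*cos(pi/6 + 3) - sqrt(106)/6 - 3*cos(pi/6 + 9) + sqrt(3178)/6.

Antiderivative: F(theta) = -(-sqrt(2)*sqrt(theta**4 + 8*theta**2 + 5) + 18*cos(3*theta/2 + pi/6))/6; value = 3*cos(pi/6 + 3) - sqrt(106)/6 - 3*cos(pi/6 + 9) + sqrt(3178)/6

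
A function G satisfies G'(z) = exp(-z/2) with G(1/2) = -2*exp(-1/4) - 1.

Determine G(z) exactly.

For G(z) to be correct, d/dz[G] must agree with the stated G'(z) identically.
A general antiderivative is -2*exp(-z/2) + C.
The condition gives C = -2*exp(-1/4) - 1 - (-2*exp(-1/4)) = -1.
So G(z) = (-exp(z/2) - 2)*exp(-z/2).
Check: d/dz[(-exp(z/2) - 2)*exp(-z/2)] = exp(-z/2) = G'(z).

G(z) = (-exp(z/2) - 2)*exp(-z/2)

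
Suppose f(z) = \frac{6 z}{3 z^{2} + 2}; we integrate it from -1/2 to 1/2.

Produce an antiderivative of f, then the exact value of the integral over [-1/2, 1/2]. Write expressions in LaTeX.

The substitution u = 2 z^{2} + \frac{4}{3} works: f is exactly (dF/du)*(du/dz) for that inner function.
F(z) = \log{\left(2 z^{2} + \frac{4}{3} \right)} is an antiderivative of f.
Check: d/dz[\log{\left(2 z^{2} + \frac{4}{3} \right)}] = \frac{6 z}{3 z^{2} + 2} = f(z).
F(1/2) = \log{\left(\frac{11}{6} \right)}; F(-1/2) = \log{\left(\frac{11}{6} \right)}.
Integral = F(1/2) - F(-1/2) = 0.

Antiderivative: F(z) = \log{\left(2 z^{2} + \frac{4}{3} \right)}; value = 0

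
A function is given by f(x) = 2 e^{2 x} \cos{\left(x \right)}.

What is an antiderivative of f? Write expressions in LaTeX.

An antiderivative F(x) passes only if d/dx[F] lands on f(x) exactly.
Check: d/dx[\frac{2 e^{2 x} \sin{\left(x \right)}}{5} + \frac{4 e^{2 x} \cos{\left(x \right)}}{5}] = 2 e^{2 x} \cos{\left(x \right)} = f(x).

An antiderivative is F(x) = \frac{2 e^{2 x} \sin{\left(x \right)}}{5} + \frac{4 e^{2 x} \cos{\left(x \right)}}{5}.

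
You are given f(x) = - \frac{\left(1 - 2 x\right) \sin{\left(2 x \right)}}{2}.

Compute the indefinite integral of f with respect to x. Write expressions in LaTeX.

Since d/dx undoes antidifferentiation here, F'(x) = f(x) is required of F(x).
Check: d/dx[- \frac{2 x \cos{\left(2 x \right)} - \sin{\left(2 x \right)} - \cos{\left(2 x \right)}}{4}] = x \sin{\left(2 x \right)} - \frac{\sin{\left(2 x \right)}}{2}, which equals f(x).

F(x) = - \frac{2 x \cos{\left(2 x \right)} - \sin{\left(2 x \right)} - \cos{\left(2 x \right)}}{4} + C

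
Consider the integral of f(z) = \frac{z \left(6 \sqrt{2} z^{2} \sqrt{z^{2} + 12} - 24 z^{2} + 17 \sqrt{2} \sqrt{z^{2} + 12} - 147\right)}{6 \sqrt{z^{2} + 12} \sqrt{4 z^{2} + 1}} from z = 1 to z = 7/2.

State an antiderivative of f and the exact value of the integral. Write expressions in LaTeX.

f has the shape u'v + uv' for u = - \frac{2 \sqrt{2 z^{2} + \frac{1}{2}}}{3} and v = - \frac{z^{2}}{4} + \frac{3 \sqrt{\frac{z^{2}}{2} + 6}}{2} - 2 — it is the derivative of the product u*v.
F(z) = \frac{\sqrt{2} \sqrt{4 z^{2} + 1} \left(z^{2} - 3 \sqrt{2} \sqrt{z^{2} + 12} + 8\right)}{12} is an antiderivative of f.
Check: d/dz[\frac{\sqrt{2} \sqrt{4 z^{2} + 1} \left(z^{2} - 3 \sqrt{2} \sqrt{z^{2} + 12} + 8\right)}{12}] = \frac{6 \sqrt{2} z^{3} \sqrt{z^{2} + 12} - 24 z^{3} + 17 \sqrt{2} z \sqrt{z^{2} + 12} - 147 z}{6 \sqrt{z^{2} + 12} \sqrt{4 z^{2} + 1}}, which equals f(z).
F(7/2) = \frac{135}{8} - \frac{5 \sqrt{194}}{4}; F(1) = - \frac{\sqrt{65}}{2} + \frac{3 \sqrt{10}}{4}.
Integral = F(7/2) - F(1) = - \frac{5 \sqrt{194}}{4} - \frac{3 \sqrt{10}}{4} + \frac{\sqrt{65}}{2} + \frac{135}{8}.

Antiderivative: F(z) = \frac{\sqrt{2} \sqrt{4 z^{2} + 1} \left(z^{2} - 3 \sqrt{2} \sqrt{z^{2} + 12} + 8\right)}{12}; value = - \frac{5 \sqrt{194}}{4} - \frac{3 \sqrt{10}}{4} + \frac{\sqrt{65}}{2} + \frac{135}{8}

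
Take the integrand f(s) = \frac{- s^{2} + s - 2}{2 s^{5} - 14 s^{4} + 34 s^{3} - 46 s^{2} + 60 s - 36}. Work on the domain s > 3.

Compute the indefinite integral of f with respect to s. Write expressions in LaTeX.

F(s) = \frac{111 s \log{\left(s - 3 \right)} - 121 s \log{\left(s - 1 \right)} + 5 s \log{\left(s^{2} + 2 \right)} + 26 \sqrt{2} s \operatorname{atan}{\left(\frac{\sqrt{2} s}{2} \right)} - 333 \log{\left(s - 3 \right)} + 363 \log{\left(s - 1 \right)} - 15 \log{\left(s^{2} + 2 \right)} - 78 \sqrt{2} \operatorname{atan}{\left(\frac{\sqrt{2} s}{2} \right)} + 264}{1452 s - 4356} + C

Factor the denominator (2 \left(s - 3\right)^{2} \left(s - 1\right) \left(s^{2} + 2\right)) and decompose: f = \frac{5 s + 26}{726 \left(s^{2} + 2\right)} - \frac{1}{12 \left(s - 1\right)} + \frac{37}{484 \left(s - 3\right)} - \frac{2}{11 \left(s - 3\right)^{2}}; each piece integrates to a log, atan, or power term.
Check: d/ds[\frac{111 s \log{\left(s - 3 \right)} - 121 s \log{\left(s - 1 \right)} + 5 s \log{\left(s^{2} + 2 \right)} + 26 \sqrt{2} s \operatorname{atan}{\left(\frac{\sqrt{2} s}{2} \right)} - 333 \log{\left(s - 3 \right)} + 363 \log{\left(s - 1 \right)} - 15 \log{\left(s^{2} + 2 \right)} - 78 \sqrt{2} \operatorname{atan}{\left(\frac{\sqrt{2} s}{2} \right)} + 264}{1452 s - 4356}] = \frac{- s^{2} + s - 2}{2 s^{5} - 14 s^{4} + 34 s^{3} - 46 s^{2} + 60 s - 36} = f(s).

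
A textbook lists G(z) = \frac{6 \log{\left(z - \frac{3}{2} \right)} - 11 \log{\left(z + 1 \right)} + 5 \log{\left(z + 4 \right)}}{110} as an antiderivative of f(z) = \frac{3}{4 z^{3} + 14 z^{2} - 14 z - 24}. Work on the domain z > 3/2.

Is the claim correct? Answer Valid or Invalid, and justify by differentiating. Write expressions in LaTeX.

Valid. The derivative of G reproduces f.

d/dz[G] = \frac{3}{4 z^{3} + 14 z^{2} - 14 z - 24}
This equals f(z) exactly, so the claim holds.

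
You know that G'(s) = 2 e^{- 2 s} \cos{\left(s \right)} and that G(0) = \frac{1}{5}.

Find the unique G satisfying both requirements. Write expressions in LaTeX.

The proposed G(s) is checked by its d/ds: the result must match the given G'(s).
A general antiderivative is \frac{2 e^{- 2 s} \sin{\left(s \right)}}{5} - \frac{4 e^{- 2 s} \cos{\left(s \right)}}{5} + C.
The condition gives C = \frac{1}{5} - (- \frac{4}{5}) = 1.
So G(s) = \frac{\left(5 e^{2 s} + 2 \sin{\left(s \right)} - 4 \cos{\left(s \right)}\right) e^{- 2 s}}{5}.
Check: d/ds[\frac{\left(5 e^{2 s} + 2 \sin{\left(s \right)} - 4 \cos{\left(s \right)}\right) e^{- 2 s}}{5}] = 2 e^{- 2 s} \cos{\left(s \right)} = G'(s).

G(s) = \frac{\left(5 e^{2 s} + 2 \sin{\left(s \right)} - 4 \cos{\left(s \right)}\right) e^{- 2 s}}{5}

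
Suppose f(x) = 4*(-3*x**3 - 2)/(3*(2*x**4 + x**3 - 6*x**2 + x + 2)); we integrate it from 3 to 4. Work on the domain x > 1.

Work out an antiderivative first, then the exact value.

Antiderivative: F(x) = -16*log(x - 1)/27 - 26*log(x + 1/2)/81 - 88*log(x + 2)/81 + 20/(27*x - 27); value = -88*log(6)/81 - 16*log(3)/27 - 26*log(9/2)/81 - 10/81 + 26*log(7/2)/81 + 16*log(2)/27 + 88*log(5)/81

The denominator factors as 3*(x - 1)**2*(x + 2)*(2*x + 1); partial fractions split f into directly integrable pieces: -52/(81*(2*x + 1)) - 88/(81*(x + 2)) - 16/(27*(x - 1)) - 20/(27*(x - 1)**2).
F(x) = -16*log(x - 1)/27 - 26*log(x + 1/2)/81 - 88*log(x + 2)/81 + 20/(27*x - 27) is an antiderivative of f.
Check: d/dx[-16*log(x - 1)/27 - 26*log(x + 1/2)/81 - 88*log(x + 2)/81 + 20/(27*x - 27)] = (-12*x**3 - 8)/(6*x**4 + 3*x**3 - 18*x**2 + 3*x + 6), which equals f(x).
F(4) = -88*log(6)/81 - 16*log(3)/27 - 26*log(9/2)/81 + 20/81; F(3) = -88*log(5)/81 - 16*log(2)/27 - 26*log(7/2)/81 + 10/27.
Integral = F(4) - F(3) = -88*log(6)/81 - 16*log(3)/27 - 26*log(9/2)/81 - 10/81 + 26*log(7/2)/81 + 16*log(2)/27 + 88*log(5)/81.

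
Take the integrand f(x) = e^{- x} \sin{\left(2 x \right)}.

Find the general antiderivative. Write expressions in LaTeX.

F(x) = - \frac{e^{- x} \sin{\left(2 x \right)}}{5} - \frac{2 e^{- x} \cos{\left(2 x \right)}}{5} + C

Recover f(x) by differentiating a candidate F(x); any mismatch rules it out.
Check: d/dx[- \frac{e^{- x} \sin{\left(2 x \right)}}{5} - \frac{2 e^{- x} \cos{\left(2 x \right)}}{5}] = e^{- x} \sin{\left(2 x \right)} = f(x).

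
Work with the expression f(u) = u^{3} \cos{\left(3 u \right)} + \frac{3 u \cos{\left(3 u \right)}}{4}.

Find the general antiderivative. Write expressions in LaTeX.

The integrand splits into summands that can be handled one at a time.
Check: d/du[\frac{36 u^{3} \sin{\left(3 u \right)} + 36 u^{2} \cos{\left(3 u \right)} + 3 u \sin{\left(3 u \right)} + \cos{\left(3 u \right)}}{108}] = u^{3} \cos{\left(3 u \right)} + \frac{3 u \cos{\left(3 u \right)}}{4} = f(u).

F(u) = \frac{36 u^{3} \sin{\left(3 u \right)} + 36 u^{2} \cos{\left(3 u \right)} + 3 u \sin{\left(3 u \right)} + \cos{\left(3 u \right)}}{108} + C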